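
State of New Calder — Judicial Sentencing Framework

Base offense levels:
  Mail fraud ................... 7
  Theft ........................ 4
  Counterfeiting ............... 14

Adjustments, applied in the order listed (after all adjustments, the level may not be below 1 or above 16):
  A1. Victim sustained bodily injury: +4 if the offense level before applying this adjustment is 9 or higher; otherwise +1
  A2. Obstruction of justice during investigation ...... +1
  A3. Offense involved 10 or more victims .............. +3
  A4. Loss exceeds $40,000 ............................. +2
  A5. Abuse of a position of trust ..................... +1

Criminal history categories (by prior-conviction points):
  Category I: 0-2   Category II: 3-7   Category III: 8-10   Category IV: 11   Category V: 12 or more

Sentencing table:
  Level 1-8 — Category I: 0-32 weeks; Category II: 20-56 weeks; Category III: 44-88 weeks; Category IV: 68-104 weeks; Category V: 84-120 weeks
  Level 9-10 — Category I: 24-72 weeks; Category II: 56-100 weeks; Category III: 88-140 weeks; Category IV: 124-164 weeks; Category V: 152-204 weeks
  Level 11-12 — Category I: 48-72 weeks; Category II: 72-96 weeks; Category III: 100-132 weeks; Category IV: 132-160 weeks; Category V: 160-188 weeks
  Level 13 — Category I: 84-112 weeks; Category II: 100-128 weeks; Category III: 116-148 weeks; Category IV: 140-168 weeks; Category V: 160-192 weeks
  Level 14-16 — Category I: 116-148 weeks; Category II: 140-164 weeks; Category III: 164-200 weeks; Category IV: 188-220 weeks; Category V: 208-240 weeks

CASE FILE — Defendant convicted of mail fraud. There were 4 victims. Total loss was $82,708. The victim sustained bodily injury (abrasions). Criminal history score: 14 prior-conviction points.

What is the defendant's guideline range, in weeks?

152-204 weeks

Base offense level for mail fraud: 7.
A1 applies (level before this adjustment is 7 < 9, so +1): 7 + 1 = 8.
A3 does not apply.
A4 applies: 8 + 2 = 10.
A5 does not apply.
Final offense level: 10.
Criminal history: 14 prior points → Category V (12+).
Level 10 falls in the 9-10 band.
Grid: Level 9-10 × Category V = 152-204 weeks.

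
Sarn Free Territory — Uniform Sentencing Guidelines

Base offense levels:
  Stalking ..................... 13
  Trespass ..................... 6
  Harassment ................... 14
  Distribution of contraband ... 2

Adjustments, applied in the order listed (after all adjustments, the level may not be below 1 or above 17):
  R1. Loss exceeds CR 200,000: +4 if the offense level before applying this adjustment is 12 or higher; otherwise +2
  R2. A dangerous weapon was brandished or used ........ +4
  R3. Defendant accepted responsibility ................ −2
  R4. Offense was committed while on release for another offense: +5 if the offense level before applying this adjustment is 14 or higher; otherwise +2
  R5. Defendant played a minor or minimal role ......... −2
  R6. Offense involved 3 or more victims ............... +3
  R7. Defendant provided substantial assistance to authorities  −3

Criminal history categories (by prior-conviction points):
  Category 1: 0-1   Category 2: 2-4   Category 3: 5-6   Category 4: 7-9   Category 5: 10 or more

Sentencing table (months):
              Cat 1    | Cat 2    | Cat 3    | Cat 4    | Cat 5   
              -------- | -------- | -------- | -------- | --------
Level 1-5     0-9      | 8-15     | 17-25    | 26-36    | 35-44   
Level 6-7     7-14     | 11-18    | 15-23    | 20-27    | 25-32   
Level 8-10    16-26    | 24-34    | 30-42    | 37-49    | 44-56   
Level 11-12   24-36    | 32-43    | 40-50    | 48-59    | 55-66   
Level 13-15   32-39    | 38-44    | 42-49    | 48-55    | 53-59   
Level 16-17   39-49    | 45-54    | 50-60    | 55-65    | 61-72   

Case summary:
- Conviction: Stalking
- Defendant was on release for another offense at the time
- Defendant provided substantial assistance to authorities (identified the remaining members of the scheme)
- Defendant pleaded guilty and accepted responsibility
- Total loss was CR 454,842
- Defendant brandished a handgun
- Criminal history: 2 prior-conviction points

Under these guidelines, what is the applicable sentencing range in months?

45-54 months

Base offense level for stalking: 13.
R1 applies (level before this adjustment is 13 ≥ 12, so +4): 13 + 4 = 17.
R2 applies: 17 + 4 = 21.
R3 applies: 21 − 2 = 19.
R4 applies (level before this adjustment is 19 ≥ 14, so +5): 19 + 5 = 24.
R7 applies: 24 − 3 = 21.
Level 21 exceeds the maximum of 17; capped at 17.
Final offense level: 17.
Criminal history: 2 prior points → Category 2 (2-4).
Level 17 falls in the 16-17 band.
Grid: Level 16-17 × Category 2 = 45-54 months.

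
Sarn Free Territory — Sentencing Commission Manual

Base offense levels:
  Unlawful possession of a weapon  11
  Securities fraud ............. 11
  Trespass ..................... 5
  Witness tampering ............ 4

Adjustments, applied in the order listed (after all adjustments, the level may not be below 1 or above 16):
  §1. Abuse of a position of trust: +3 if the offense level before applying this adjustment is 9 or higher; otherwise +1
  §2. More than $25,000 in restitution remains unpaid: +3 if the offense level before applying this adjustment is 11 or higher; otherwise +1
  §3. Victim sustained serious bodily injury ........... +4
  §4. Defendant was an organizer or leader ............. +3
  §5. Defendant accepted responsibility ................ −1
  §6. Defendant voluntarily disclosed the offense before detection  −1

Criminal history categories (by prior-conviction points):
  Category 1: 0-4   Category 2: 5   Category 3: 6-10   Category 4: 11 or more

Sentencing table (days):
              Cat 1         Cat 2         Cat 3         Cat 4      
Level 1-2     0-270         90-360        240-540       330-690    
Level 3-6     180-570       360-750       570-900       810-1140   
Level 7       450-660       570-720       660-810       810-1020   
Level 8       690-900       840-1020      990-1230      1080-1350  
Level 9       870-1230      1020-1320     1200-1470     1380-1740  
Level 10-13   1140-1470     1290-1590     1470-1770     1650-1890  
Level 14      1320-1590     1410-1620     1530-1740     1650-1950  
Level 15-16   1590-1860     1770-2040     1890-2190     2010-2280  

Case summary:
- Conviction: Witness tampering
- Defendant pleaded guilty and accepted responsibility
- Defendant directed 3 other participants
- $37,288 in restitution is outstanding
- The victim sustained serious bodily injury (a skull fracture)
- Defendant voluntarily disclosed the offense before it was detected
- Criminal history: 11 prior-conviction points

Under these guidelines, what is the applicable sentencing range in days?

Base offense level for witness tampering: 4.
§1 does not apply.
§2 applies (level before this adjustment is 4 < 11, so +1): 4 + 1 = 5.
§3 applies: 5 + 4 = 9.
§4 applies: 9 + 3 = 12.
§5 applies: 12 − 1 = 11.
§6 applies: 11 − 1 = 10.
Final offense level: 10.
Criminal history: 11 prior points → Category 4 (11+).
Level 10 falls in the 10-13 band.
Grid: Level 10-13 × Category 4 = 1650-1890 days.

1650-1890 days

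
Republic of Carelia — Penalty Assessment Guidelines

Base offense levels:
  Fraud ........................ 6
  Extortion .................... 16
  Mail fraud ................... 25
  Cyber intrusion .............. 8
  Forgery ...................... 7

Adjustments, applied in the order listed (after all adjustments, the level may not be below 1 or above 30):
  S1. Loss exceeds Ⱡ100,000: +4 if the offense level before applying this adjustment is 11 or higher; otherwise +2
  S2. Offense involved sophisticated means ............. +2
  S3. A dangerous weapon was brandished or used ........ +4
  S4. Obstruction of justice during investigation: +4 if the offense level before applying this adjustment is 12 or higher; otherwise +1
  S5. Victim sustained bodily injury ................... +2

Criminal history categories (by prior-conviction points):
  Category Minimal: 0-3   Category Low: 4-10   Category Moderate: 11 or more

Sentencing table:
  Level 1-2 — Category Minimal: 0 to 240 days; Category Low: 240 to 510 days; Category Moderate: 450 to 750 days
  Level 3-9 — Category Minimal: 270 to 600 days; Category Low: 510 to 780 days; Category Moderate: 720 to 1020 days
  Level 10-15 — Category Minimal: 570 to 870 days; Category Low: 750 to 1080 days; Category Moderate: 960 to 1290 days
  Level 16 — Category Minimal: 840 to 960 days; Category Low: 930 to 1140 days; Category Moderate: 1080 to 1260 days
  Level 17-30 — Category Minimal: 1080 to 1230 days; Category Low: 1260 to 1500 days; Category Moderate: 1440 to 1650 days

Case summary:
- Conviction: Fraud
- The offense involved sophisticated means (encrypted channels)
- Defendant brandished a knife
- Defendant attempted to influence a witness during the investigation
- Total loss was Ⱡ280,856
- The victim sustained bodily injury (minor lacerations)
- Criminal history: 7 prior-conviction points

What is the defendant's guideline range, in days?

Base offense level for fraud: 6.
S1 applies (level before this adjustment is 6 < 11, so +2): 6 + 2 = 8.
S2 applies: 8 + 2 = 10.
S3 applies: 10 + 4 = 14.
S4 applies (level before this adjustment is 14 ≥ 12, so +4): 14 + 4 = 18.
S5 applies: 18 + 2 = 20.
Final offense level: 20.
Criminal history: 7 prior points → Category Low (4-10).
Level 20 falls in the 17-30 band.
Grid: Level 17-30 × Category Low = 1260-1500 days.

1260-1500 days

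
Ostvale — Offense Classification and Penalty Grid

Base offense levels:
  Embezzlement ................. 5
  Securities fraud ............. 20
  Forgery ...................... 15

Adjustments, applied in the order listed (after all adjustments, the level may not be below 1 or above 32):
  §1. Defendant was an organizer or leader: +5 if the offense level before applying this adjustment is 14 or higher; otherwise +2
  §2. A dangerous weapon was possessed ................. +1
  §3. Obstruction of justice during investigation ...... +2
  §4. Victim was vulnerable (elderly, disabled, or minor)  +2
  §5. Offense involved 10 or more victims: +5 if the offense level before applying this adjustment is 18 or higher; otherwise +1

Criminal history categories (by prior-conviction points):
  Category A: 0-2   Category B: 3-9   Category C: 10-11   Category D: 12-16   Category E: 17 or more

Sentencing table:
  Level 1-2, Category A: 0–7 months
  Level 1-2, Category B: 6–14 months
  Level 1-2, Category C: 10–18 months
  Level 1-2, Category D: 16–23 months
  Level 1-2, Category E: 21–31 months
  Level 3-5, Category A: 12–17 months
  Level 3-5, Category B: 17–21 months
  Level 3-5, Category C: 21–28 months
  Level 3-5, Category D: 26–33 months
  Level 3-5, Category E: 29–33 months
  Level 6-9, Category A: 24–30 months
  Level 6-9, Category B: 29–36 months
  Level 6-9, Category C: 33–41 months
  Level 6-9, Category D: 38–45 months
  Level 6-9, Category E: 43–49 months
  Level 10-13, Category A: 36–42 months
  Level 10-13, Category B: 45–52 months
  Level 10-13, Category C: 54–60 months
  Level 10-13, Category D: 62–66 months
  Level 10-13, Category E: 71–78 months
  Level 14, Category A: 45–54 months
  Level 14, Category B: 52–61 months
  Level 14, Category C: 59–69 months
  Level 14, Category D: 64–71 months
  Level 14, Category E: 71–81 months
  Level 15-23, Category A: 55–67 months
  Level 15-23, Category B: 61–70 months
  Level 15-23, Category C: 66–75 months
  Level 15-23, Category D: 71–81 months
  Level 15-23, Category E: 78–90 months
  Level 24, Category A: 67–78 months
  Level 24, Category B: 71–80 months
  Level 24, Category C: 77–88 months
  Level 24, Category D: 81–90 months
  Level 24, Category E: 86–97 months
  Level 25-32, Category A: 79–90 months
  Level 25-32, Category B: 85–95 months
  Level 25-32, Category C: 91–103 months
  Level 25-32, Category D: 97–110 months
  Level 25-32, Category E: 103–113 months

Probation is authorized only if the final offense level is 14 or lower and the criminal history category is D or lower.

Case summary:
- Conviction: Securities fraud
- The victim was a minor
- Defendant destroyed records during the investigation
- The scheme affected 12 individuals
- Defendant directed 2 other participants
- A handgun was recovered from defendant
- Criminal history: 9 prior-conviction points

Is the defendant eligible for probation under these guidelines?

Base offense level for securities fraud: 20.
§1 applies (level before this adjustment is 20 ≥ 14, so +5): 20 + 5 = 25.
§2 applies: 25 + 1 = 26.
§3 applies: 26 + 2 = 28.
§4 applies: 28 + 2 = 30.
§5 applies (level before this adjustment is 30 ≥ 18, so +5): 30 + 5 = 35.
Level 35 exceeds the maximum of 32; capped at 32.
Final offense level: 32.
Criminal history: 9 prior points → Category B (3-9).
Level 32 falls in the 25-32 band.
Grid: Level 25-32 × Category B = 85-95 months.
Probation check: level 32 > 14 and category B ≤ D → not eligible.

No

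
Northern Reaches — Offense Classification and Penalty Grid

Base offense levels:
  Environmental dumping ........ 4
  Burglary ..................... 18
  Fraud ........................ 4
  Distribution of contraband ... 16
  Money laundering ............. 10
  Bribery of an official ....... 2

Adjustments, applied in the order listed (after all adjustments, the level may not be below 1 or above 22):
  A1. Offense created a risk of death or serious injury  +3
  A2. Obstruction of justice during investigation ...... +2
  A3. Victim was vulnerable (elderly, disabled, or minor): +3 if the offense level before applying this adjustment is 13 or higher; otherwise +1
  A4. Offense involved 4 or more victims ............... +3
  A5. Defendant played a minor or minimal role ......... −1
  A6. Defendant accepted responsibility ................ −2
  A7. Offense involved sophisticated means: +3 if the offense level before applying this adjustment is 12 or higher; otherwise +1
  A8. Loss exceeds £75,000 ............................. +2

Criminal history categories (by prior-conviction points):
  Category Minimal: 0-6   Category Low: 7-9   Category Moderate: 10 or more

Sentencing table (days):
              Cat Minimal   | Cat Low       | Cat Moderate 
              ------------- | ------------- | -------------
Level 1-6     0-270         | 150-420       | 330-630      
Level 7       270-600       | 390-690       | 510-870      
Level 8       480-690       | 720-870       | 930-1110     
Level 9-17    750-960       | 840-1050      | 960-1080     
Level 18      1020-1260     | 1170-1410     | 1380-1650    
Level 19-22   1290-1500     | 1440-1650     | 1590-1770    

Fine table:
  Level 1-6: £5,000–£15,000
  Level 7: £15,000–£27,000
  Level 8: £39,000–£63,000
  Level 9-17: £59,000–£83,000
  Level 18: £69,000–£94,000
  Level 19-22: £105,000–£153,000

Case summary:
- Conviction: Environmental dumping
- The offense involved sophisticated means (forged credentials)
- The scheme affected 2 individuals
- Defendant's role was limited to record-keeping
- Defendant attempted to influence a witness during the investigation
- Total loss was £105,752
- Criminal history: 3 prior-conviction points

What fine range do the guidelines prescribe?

£39,000–£63,000

Base offense level for environmental dumping: 4.
A2 applies: 4 + 2 = 6.
A5 applies: 6 − 1 = 5.
A7 applies (level before this adjustment is 5 < 12, so +1): 5 + 1 = 6.
A8 applies: 6 + 2 = 8.
Final offense level: 8.
Level 8 falls in the 8 band.
Fine table: Level 8 → £39,000–£63,000.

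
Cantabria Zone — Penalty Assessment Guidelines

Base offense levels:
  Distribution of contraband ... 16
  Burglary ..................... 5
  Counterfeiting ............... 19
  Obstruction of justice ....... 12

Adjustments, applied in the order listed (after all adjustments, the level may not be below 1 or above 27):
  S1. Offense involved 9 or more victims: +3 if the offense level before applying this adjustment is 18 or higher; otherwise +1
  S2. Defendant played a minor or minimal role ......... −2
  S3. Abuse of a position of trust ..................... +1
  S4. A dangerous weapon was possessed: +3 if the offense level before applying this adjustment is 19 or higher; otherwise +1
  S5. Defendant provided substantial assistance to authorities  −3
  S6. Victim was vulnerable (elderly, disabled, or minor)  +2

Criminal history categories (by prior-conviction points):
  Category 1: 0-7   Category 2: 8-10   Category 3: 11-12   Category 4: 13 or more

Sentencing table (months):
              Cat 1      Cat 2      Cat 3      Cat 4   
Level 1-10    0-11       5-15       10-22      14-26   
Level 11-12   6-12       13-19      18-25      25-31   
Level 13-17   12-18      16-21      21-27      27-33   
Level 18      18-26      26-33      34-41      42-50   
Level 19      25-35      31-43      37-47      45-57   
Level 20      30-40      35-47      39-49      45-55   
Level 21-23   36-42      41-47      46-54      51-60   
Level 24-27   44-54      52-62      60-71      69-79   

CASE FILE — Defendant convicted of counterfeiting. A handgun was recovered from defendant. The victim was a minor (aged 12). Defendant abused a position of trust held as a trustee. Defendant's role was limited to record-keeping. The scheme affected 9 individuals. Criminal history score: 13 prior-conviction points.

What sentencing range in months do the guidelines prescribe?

Base offense level for counterfeiting: 19.
S1 applies (level before this adjustment is 19 ≥ 18, so +3): 19 + 3 = 22.
S2 applies: 22 − 2 = 20.
S3 applies: 20 + 1 = 21.
S4 applies (level before this adjustment is 21 ≥ 19, so +3): 21 + 3 = 24.
S6 applies: 24 + 2 = 26.
Final offense level: 26.
Criminal history: 13 prior points → Category 4 (13+).
Level 26 falls in the 24-27 band.
Grid: Level 24-27 × Category 4 = 69-79 months.

69-79 months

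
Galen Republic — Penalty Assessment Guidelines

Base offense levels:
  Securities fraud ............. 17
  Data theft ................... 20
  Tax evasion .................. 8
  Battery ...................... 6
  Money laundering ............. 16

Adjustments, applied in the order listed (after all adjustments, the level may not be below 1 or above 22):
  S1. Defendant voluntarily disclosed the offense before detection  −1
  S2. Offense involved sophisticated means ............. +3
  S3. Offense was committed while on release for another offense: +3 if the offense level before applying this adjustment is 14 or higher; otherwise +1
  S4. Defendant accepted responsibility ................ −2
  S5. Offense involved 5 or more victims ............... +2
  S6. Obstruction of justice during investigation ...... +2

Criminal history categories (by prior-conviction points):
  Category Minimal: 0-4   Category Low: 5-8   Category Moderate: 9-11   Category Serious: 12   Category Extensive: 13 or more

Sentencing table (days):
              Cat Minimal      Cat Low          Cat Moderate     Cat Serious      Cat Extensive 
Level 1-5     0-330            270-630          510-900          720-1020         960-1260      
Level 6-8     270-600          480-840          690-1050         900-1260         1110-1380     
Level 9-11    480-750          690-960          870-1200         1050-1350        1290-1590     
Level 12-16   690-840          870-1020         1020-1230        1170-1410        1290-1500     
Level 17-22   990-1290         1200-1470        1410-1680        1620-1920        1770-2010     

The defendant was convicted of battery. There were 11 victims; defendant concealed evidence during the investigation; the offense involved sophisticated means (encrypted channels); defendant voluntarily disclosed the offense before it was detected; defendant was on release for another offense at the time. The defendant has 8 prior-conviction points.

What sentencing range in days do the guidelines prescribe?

Base offense level for battery: 6.
S1 applies: 6 − 1 = 5.
S2 applies: 5 + 3 = 8.
S3 applies (level before this adjustment is 8 < 14, so +1): 8 + 1 = 9.
S5 applies: 9 + 2 = 11.
S6 applies: 11 + 2 = 13.
Final offense level: 13.
Criminal history: 8 prior points → Category Low (5-8).
Level 13 falls in the 12-16 band.
Grid: Level 12-16 × Category Low = 870-1020 days.

870-1020 days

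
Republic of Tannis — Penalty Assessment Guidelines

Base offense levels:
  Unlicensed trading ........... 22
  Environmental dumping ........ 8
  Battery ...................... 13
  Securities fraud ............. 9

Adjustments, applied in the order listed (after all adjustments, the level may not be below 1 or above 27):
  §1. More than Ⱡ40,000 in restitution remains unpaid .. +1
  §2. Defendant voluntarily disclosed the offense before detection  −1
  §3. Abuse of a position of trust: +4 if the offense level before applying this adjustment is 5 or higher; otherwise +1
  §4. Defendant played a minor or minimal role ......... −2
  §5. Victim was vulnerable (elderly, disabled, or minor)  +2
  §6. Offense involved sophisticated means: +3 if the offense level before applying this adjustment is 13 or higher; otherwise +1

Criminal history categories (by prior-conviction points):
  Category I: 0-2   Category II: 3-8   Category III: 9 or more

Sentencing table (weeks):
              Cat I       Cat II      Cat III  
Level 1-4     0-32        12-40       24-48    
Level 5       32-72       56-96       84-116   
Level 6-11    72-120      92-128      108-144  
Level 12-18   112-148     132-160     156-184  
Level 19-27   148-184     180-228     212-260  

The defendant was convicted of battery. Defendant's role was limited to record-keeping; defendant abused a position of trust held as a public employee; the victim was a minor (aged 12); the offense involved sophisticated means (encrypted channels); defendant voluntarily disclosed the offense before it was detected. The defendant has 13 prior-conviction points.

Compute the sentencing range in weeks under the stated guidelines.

212-260 weeks

Base offense level for battery: 13.
§2 applies: 13 − 1 = 12.
§3 applies (level before this adjustment is 12 ≥ 5, so +4): 12 + 4 = 16.
§4 applies: 16 − 2 = 14.
§5 applies: 14 + 2 = 16.
§6 applies (level before this adjustment is 16 ≥ 13, so +3): 16 + 3 = 19.
Final offense level: 19.
Criminal history: 13 prior points → Category III (9+).
Level 19 falls in the 19-27 band.
Grid: Level 19-27 × Category III = 212-260 weeks.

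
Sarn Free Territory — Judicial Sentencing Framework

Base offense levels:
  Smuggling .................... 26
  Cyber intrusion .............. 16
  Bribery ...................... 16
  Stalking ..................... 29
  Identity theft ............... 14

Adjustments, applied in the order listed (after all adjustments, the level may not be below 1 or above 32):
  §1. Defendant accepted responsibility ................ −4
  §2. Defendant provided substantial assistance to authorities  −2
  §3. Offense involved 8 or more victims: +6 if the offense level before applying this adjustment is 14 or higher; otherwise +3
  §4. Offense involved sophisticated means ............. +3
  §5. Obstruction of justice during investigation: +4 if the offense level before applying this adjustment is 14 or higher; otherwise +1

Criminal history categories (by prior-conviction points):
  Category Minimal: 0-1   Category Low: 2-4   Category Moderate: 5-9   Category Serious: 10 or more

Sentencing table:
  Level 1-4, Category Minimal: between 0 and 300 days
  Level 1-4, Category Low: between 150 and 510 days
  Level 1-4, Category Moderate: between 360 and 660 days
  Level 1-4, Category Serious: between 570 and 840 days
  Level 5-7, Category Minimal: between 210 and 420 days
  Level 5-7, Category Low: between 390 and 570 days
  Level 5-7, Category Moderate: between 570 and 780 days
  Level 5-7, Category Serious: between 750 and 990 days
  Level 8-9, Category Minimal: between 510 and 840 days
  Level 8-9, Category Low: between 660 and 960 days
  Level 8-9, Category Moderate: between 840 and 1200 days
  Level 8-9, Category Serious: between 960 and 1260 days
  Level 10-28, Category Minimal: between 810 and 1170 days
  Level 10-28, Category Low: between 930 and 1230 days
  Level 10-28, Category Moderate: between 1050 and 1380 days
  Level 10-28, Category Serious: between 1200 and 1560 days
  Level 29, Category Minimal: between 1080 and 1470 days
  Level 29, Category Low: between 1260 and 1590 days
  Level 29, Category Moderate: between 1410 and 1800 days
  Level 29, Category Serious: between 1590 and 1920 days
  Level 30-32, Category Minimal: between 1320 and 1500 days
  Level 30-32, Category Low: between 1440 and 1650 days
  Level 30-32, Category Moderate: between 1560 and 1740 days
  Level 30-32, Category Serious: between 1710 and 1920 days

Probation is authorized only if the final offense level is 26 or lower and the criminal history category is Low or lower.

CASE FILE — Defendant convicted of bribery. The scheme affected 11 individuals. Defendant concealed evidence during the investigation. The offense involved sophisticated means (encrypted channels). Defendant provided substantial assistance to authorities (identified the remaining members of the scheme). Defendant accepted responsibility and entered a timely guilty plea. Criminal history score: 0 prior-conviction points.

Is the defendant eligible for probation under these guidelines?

Base offense level for bribery: 16.
§1 applies: 16 − 4 = 12.
§2 applies: 12 − 2 = 10.
§3 applies (level before this adjustment is 10 < 14, so +3): 10 + 3 = 13.
§4 applies: 13 + 3 = 16.
§5 applies (level before this adjustment is 16 ≥ 14, so +4): 16 + 4 = 20.
Final offense level: 20.
Criminal history: 0 prior points → Category Minimal (0-1).
Level 20 falls in the 10-28 band.
Grid: Level 10-28 × Category Minimal = 810-1170 days.
Probation check: level 20 ≤ 26 and category Minimal ≤ Low → eligible.

Yes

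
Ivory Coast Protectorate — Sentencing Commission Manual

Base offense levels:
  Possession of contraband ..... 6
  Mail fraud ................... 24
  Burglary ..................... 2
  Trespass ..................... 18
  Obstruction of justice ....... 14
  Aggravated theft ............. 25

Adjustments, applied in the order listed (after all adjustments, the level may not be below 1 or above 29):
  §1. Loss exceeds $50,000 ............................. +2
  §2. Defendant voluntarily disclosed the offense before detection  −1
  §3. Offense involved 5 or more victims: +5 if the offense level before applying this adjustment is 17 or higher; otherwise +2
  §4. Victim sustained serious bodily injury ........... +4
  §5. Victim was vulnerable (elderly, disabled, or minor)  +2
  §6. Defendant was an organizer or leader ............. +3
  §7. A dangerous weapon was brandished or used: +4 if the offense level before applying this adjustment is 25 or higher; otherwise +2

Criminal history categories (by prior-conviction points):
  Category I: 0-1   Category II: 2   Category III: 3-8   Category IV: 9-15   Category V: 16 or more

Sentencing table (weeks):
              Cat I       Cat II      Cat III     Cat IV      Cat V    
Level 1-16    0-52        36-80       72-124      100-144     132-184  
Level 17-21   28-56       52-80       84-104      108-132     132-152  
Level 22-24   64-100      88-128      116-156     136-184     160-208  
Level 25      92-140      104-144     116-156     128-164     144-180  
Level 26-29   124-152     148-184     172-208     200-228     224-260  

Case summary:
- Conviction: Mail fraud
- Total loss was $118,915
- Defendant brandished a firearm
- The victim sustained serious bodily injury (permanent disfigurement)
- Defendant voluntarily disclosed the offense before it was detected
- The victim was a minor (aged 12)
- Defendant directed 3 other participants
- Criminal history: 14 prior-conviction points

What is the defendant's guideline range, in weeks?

Base offense level for mail fraud: 24.
§1 applies: 24 + 2 = 26.
§2 applies: 26 − 1 = 25.
§3 does not apply.
§4 applies: 25 + 4 = 29.
§5 applies: 29 + 2 = 31.
§6 applies: 31 + 3 = 34.
§7 applies (level before this adjustment is 34 ≥ 25, so +4): 34 + 4 = 38.
Level 38 exceeds the maximum of 29; capped at 29.
Final offense level: 29.
Criminal history: 14 prior points → Category IV (9-15).
Level 29 falls in the 26-29 band.
Grid: Level 26-29 × Category IV = 200-228 weeks.

200-228 weeks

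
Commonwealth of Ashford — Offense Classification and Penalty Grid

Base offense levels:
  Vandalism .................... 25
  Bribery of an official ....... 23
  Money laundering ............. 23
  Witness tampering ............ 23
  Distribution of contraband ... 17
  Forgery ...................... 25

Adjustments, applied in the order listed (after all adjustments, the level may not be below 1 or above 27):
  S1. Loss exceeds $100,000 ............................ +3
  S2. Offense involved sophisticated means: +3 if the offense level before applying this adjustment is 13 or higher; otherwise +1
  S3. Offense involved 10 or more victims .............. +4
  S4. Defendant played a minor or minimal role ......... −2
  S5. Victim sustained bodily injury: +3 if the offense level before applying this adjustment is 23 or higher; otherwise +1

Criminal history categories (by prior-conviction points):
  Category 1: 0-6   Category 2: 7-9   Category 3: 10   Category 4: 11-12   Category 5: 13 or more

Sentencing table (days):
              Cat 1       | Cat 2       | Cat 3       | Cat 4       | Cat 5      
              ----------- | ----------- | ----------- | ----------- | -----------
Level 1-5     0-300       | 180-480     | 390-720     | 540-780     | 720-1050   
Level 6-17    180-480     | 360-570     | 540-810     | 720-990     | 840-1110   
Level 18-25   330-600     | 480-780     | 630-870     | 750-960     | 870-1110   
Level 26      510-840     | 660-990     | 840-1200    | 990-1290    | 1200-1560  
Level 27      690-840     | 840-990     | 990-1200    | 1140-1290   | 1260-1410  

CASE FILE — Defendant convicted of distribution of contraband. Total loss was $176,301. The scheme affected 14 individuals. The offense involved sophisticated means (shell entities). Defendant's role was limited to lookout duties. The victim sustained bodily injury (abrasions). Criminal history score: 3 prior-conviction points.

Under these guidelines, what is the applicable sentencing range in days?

690-840 days

Base offense level for distribution of contraband: 17.
S1 applies: 17 + 3 = 20.
S2 applies (level before this adjustment is 20 ≥ 13, so +3): 20 + 3 = 23.
S3 applies: 23 + 4 = 27.
S4 applies: 27 − 2 = 25.
S5 applies (level before this adjustment is 25 ≥ 23, so +3): 25 + 3 = 28.
Level 28 exceeds the maximum of 27; capped at 27.
Final offense level: 27.
Criminal history: 3 prior points → Category 1 (0-6).
Level 27 falls in the 27 band.
Grid: Level 27 × Category 1 = 690-840 days.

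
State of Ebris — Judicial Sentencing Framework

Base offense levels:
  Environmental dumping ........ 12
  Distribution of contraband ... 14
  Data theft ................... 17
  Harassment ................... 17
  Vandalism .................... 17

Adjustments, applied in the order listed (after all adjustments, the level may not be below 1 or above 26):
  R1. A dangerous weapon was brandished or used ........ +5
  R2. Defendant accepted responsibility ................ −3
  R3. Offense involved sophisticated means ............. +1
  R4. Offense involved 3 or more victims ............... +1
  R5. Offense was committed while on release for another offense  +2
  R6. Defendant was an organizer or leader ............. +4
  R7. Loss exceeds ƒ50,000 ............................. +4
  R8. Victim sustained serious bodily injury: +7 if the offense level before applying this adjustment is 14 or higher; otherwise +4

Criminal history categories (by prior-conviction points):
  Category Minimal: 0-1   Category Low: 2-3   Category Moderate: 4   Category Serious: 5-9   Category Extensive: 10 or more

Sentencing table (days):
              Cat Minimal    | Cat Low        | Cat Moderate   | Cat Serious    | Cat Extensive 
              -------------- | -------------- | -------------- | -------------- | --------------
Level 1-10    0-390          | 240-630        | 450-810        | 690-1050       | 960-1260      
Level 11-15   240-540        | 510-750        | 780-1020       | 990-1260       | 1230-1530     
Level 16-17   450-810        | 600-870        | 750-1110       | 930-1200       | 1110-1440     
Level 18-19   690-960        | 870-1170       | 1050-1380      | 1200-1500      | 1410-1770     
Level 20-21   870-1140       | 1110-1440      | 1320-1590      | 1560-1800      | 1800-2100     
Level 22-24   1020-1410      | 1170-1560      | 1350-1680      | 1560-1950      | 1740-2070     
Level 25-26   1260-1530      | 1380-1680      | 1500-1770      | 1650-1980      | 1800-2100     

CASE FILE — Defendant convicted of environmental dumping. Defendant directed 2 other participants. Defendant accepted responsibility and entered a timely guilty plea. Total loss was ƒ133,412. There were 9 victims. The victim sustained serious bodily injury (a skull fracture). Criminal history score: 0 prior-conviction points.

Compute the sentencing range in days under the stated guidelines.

1260-1530 days

Base offense level for environmental dumping: 12.
R1 does not apply.
R2 applies: 12 − 3 = 9.
R3 does not apply.
R4 applies: 9 + 1 = 10.
R6 applies: 10 + 4 = 14.
R7 applies: 14 + 4 = 18.
R8 applies (level before this adjustment is 18 ≥ 14, so +7): 18 + 7 = 25.
Final offense level: 25.
Criminal history: 0 prior points → Category Minimal (0-1).
Level 25 falls in the 25-26 band.
Grid: Level 25-26 × Category Minimal = 1260-1530 days.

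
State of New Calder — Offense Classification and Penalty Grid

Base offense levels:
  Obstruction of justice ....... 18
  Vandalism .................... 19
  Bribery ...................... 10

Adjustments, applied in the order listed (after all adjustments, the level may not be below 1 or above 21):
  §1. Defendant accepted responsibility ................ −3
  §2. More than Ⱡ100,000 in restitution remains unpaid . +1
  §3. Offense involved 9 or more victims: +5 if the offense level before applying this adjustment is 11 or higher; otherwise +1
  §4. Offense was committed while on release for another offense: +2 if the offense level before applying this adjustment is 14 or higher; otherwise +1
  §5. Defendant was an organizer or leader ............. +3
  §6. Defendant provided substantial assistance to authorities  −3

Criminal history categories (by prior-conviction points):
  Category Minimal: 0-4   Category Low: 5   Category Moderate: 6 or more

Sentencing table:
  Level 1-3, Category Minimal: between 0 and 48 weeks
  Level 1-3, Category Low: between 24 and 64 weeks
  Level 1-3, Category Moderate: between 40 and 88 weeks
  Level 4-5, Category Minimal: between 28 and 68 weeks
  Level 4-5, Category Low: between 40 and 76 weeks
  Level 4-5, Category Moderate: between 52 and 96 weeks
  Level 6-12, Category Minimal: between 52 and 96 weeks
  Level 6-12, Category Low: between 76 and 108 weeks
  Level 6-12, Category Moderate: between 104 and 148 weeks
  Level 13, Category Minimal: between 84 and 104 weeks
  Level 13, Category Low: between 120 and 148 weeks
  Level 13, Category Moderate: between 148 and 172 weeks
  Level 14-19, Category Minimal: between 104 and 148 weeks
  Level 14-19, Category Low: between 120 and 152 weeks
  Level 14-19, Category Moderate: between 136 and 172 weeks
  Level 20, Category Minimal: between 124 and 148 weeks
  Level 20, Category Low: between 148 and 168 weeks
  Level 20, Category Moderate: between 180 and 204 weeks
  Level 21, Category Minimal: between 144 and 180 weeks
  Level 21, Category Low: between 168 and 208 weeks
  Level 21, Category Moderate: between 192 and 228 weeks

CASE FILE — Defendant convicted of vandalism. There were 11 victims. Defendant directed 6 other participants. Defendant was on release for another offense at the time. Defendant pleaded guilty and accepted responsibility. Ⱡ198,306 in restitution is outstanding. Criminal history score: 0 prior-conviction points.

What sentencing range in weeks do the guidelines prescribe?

Base offense level for vandalism: 19.
§1 applies: 19 − 3 = 16.
§2 applies: 16 + 1 = 17.
§3 applies (level before this adjustment is 17 ≥ 11, so +5): 17 + 5 = 22.
§4 applies (level before this adjustment is 22 ≥ 14, so +2): 22 + 2 = 24.
§5 applies: 24 + 3 = 27.
Level 27 exceeds the maximum of 21; capped at 21.
Final offense level: 21.
Criminal history: 0 prior points → Category Minimal (0-4).
Level 21 falls in the 21 band.
Grid: Level 21 × Category Minimal = 144-180 weeks.

144-180 weeks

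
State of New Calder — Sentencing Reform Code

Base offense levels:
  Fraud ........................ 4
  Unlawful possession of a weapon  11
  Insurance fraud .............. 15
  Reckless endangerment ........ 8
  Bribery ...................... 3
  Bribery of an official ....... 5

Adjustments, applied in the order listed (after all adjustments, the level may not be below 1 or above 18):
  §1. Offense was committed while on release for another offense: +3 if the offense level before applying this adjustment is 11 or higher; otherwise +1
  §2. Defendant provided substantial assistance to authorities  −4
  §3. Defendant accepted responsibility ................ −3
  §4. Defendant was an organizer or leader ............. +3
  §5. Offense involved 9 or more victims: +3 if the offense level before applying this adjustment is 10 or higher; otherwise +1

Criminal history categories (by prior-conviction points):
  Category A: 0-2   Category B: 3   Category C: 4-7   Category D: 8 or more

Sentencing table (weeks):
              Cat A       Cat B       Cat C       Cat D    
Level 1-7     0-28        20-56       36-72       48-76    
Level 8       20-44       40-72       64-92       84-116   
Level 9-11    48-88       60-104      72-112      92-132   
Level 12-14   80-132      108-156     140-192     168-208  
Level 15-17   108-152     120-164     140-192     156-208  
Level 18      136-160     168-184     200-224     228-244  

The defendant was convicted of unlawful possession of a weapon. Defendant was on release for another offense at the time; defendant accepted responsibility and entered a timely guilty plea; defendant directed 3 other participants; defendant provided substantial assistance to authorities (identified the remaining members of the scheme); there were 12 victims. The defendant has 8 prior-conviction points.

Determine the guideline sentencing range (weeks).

Base offense level for unlawful possession of a weapon: 11.
§1 applies (level before this adjustment is 11 ≥ 11, so +3): 11 + 3 = 14.
§2 applies: 14 − 4 = 10.
§3 applies: 10 − 3 = 7.
§4 applies: 7 + 3 = 10.
§5 applies (level before this adjustment is 10 ≥ 10, so +3): 10 + 3 = 13.
Final offense level: 13.
Criminal history: 8 prior points → Category D (8+).
Level 13 falls in the 12-14 band.
Grid: Level 12-14 × Category D = 168-208 weeks.

168-208 weeks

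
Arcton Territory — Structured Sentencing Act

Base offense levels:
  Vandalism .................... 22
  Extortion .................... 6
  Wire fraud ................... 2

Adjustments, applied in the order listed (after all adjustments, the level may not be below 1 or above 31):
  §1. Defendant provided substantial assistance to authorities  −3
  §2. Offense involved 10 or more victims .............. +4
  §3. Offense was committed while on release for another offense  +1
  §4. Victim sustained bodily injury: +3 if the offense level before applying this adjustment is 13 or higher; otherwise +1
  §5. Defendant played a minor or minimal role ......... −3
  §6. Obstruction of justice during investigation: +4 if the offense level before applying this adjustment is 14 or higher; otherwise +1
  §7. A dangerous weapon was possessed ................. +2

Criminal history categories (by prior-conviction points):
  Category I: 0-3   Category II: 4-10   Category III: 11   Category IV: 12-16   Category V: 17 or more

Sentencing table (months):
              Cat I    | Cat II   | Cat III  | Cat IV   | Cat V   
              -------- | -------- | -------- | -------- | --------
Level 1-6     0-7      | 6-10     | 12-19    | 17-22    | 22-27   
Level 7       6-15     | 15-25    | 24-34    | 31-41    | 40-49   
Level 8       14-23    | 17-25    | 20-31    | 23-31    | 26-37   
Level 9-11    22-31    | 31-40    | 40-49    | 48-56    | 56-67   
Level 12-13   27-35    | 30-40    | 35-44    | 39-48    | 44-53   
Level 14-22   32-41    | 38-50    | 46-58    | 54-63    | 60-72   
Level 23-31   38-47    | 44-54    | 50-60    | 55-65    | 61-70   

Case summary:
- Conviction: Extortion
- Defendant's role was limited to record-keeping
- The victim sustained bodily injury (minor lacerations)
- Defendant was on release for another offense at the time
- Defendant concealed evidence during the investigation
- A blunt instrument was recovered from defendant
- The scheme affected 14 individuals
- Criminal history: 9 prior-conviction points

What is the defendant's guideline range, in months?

Base offense level for extortion: 6.
§1 does not apply.
§2 applies: 6 + 4 = 10.
§3 applies: 10 + 1 = 11.
§4 applies (level before this adjustment is 11 < 13, so +1): 11 + 1 = 12.
§5 applies: 12 − 3 = 9.
§6 applies (level before this adjustment is 9 < 14, so +1): 9 + 1 = 10.
§7 applies: 10 + 2 = 12.
Final offense level: 12.
Criminal history: 9 prior points → Category II (4-10).
Level 12 falls in the 12-13 band.
Grid: Level 12-13 × Category II = 30-40 months.

30-40 months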